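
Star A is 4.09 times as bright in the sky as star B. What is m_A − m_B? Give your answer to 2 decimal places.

m_A − m_B ≈ -1.53

Pogson: Δm = −2.5 log₁₀(ratio) = −2.5 log₁₀(4.09) = −2.5 × 0.6117 = -1.529
Star A is brighter, so it has the smaller magnitude: the difference is negative.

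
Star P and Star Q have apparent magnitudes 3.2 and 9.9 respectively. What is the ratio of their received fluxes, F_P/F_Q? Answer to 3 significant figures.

F_P/F_Q ≈ 479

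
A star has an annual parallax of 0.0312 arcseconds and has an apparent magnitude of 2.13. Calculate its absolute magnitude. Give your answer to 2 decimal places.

d = 1/p = 1/0.0312″ = 32.05 pc
5 log₁₀(d/10 pc) = 5 log₁₀(32.05) − 5 = 2.529
M = m − 5 log₁₀(d/10) = 2.13 − 2.529 = -0.399

M ≈ -0.40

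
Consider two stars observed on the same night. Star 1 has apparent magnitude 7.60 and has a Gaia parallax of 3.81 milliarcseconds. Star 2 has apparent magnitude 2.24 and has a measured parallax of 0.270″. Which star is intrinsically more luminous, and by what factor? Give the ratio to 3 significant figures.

Star 1 is more luminous, by a factor of 36.0.

Star 1: p = 3.81 mas = 3.81×10^-3″ → d = 1/p = 262.5 pc
Star 1: M = m − 5 log₁₀ d + 5 = 7.60 − 5·2.4191 + 5 = 0.505
Star 2: d = 1/p = 1/0.270″ = 3.704 pc
Star 2: M = m − 5 log₁₀ d + 5 = 2.24 − 5·0.5686 + 5 = 4.397
ΔM = M_1 − M_2 = 0.505 − (4.397) = -3.892; smaller M is more luminous → Star 1.
L ratio = 10^(0.4 |ΔM|) = 10^1.557 = 36.05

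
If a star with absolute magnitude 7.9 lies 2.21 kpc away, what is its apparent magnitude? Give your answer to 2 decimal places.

m ≈ 19.62

d = 2.21 kpc = 2210 pc
m = M + 5 log₁₀ d − 5 = 7.9 + 5·3.3444 − 5 = 19.622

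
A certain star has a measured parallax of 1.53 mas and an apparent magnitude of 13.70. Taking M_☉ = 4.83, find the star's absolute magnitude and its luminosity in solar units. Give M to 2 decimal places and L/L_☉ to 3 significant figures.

M ≈ 4.62; L/L_☉ ≈ 1.21

d = 1/p = 1000/1.53 mas = 653.6 pc
M = m − 5 log₁₀ d + 5 = 13.70 − 5·2.8153 + 5 = 4.623
M − M_☉ = 4.623 − 4.83 = -0.207
L/L_☉ = 10^(−0.4 × -0.207) = 1.210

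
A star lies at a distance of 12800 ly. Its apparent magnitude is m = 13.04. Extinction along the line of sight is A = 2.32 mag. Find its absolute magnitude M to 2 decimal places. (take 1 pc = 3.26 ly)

M ≈ -2.25

d = 12800 ly / 3.26 = 3926 pc
5 log₁₀(d/10 pc) = 5 log₁₀(3926) − 5 = 12.970
M = m − 5 log₁₀(d/10) − A = 13.04 − 12.970 − 2.32 = -2.250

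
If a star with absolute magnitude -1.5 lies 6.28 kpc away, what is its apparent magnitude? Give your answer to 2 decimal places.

d = 6.28 kpc = 6280 pc
m = M + 5 log₁₀ d − 5 = -1.5 + 5·3.7980 − 5 = 12.490

m ≈ 12.49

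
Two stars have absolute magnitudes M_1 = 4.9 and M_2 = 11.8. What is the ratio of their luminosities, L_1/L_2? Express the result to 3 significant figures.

ΔM = M_1 − M_2 = -6.9
L_1/L_2 = 10^(−0.4 ΔM) = 10^2.760 = 575.4

L_1/L_2 ≈ 575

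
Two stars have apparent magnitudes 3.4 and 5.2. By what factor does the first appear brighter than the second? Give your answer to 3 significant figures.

5.25

Δm = 3.4 − (5.2) = -1.8
Flux ratio = 10^(−0.4 Δm) = 10^(−0.4 × -1.8) = 10^0.720 = 5.248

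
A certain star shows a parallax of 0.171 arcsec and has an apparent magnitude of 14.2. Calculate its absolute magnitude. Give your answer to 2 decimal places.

d = 1/p = 1/0.171″ = 5.848 pc
5 log₁₀(d/10 pc) = 5 log₁₀(5.848) − 5 = -1.165
M = m − 5 log₁₀(d/10) = 14.2 + 1.165 = 15.365

M ≈ 15.36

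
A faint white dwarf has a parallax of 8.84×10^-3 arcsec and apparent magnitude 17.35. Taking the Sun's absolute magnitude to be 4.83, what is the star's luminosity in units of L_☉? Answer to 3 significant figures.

d = 1/p = 1/8.84×10^-3″ = 113.1 pc
M = m − 5 log₁₀ d + 5 = 17.35 − 5·2.0535 + 5 = 12.082
M − M_☉ = 12.082 − 4.83 = 7.252
L/L_☉ = 10^(−0.4 × 7.252) = 1.256×10^-3

L/L_☉ ≈ 1.26×10^-3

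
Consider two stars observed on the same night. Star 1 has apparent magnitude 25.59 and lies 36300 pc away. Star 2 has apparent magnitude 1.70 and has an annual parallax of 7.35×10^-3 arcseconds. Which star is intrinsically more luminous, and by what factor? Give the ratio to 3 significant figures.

Star 2 is more luminous, by a factor of 50500.

Star 1: M = m − 5 log₁₀ d + 5 = 25.59 − 5·4.5599 + 5 = 7.790
Star 2: d = 1/p = 1/7.35×10^-3″ = 136.1 pc
Star 2: M = m − 5 log₁₀ d + 5 = 1.70 − 5·2.1337 + 5 = -3.969
ΔM = M_1 − M_2 = 7.790 − (-3.969) = 11.759; smaller M is more luminous → Star 2.
L ratio = 10^(0.4 |ΔM|) = 10^4.704 = 50540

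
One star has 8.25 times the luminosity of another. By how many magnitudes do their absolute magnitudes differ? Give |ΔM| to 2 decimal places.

Pogson: ΔM = −2.5 log₁₀(ratio) = −2.5 log₁₀(8.25) = −2.5 × 0.9165 = -2.291

|ΔM| ≈ 2.29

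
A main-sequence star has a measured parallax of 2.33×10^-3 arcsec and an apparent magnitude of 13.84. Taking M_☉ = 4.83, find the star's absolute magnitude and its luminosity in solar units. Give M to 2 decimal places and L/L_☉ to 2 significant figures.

M ≈ 5.68; L/L_☉ ≈ 0.46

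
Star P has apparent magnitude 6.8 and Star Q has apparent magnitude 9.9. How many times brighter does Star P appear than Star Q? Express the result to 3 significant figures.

17.4

Magnitude difference = -3.1
Flux ratio = 10^(−0.4 Δm) = 10^(−0.4 × -3.1) = 10^1.240 = 17.38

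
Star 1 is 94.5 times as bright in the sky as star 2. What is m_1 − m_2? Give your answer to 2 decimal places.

Pogson: Δm = −2.5 log₁₀(ratio) = −2.5 log₁₀(94.5) = −2.5 × 1.9754 = -4.939
Star 1 is brighter, so it has the smaller magnitude: the difference is negative.

m_1 − m_2 ≈ -4.94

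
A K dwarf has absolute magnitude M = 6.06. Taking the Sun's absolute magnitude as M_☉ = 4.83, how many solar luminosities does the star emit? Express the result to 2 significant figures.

L/L_☉ ≈ 0.32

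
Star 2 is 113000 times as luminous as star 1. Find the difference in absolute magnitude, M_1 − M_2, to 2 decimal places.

Pogson: ΔM = −2.5 log₁₀(ratio) = −2.5 log₁₀(113000) = −2.5 × 5.0531 = -12.633
Star 2 is brighter so has the smaller magnitude: M_1 − M_2 is positive.

M_1 − M_2 ≈ 12.63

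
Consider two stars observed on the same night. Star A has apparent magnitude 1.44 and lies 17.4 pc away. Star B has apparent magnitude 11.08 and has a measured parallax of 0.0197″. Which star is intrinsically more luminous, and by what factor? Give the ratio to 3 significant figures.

Star A: M = m − 5 log₁₀ d + 5 = 1.44 − 5·1.2405 + 5 = 0.237
Star B: d = 1/p = 1/0.0197″ = 50.76 pc
Star B: M = m − 5 log₁₀ d + 5 = 11.08 − 5·1.7055 + 5 = 7.552
ΔM = M_A − M_B = 0.237 − (7.552) = -7.315; smaller M is more luminous → Star A.
L ratio = 10^(0.4 |ΔM|) = 10^2.926 = 843.4

Star A is more luminous, by a factor of 843.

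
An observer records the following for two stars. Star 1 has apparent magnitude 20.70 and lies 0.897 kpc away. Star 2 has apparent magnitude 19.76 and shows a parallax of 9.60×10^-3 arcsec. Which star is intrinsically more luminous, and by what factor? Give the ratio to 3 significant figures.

Star 1 is more luminous, by a factor of 31.2.

Star 1: d = 0.897 kpc = 897.0 pc
Star 1: M = m − 5 log₁₀ d + 5 = 20.70 − 5·2.9528 + 5 = 10.936
Star 2: d = 1/p = 1/9.60×10^-3″ = 104.2 pc
Star 2: M = m − 5 log₁₀ d + 5 = 19.76 − 5·2.0177 + 5 = 14.671
ΔM = M_1 − M_2 = 10.936 − (14.671) = -3.735; smaller M is more luminous → Star 1.
L ratio = 10^(0.4 |ΔM|) = 10^1.494 = 31.20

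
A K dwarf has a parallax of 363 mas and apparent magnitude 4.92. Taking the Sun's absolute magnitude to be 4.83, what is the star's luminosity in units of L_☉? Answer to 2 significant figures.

L/L_☉ ≈ 0.070

d = 1/p = 1000/363 mas = 2.755 pc
M = m − 5 log₁₀ d + 5 = 4.92 − 5·0.4401 + 5 = 7.720
M − M_☉ = 7.720 − 4.83 = 2.890
L/L_☉ = 10^(−0.4 × 2.890) = 0.06985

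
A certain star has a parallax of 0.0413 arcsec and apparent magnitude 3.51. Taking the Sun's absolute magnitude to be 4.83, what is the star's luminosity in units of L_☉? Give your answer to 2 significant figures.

d = 1/p = 1/0.0413″ = 24.21 pc
M = m − 5 log₁₀ d + 5 = 3.51 − 5·1.3840 + 5 = 1.590
M − M_☉ = 1.590 − 4.83 = -3.240
L/L_☉ = 10^(−0.4 × -3.240) = 19.77

L/L_☉ ≈ 20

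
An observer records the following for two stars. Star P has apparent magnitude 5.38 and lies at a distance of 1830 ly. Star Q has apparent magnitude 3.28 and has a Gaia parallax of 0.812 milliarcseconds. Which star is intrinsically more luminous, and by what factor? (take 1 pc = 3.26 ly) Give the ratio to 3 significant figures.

Star P: d = 1830 ly / 3.26 = 561.3 pc
Star P: M = m − 5 log₁₀ d + 5 = 5.38 − 5·2.7492 + 5 = -3.366
Star Q: p = 0.812 mas = 8.12×10^-4″ → d = 1/p = 1232 pc
Star Q: M = m − 5 log₁₀ d + 5 = 3.28 − 5·3.0904 + 5 = -7.172
ΔM = M_P − M_Q = -3.366 − (-7.172) = 3.806; smaller M is more luminous → Star Q.
L ratio = 10^(0.4 |ΔM|) = 10^1.522 = 33.30

Star Q is more luminous, by a factor of 33.3.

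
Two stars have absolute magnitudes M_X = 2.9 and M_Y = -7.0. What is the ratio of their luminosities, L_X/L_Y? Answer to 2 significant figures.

ΔM = M_X − M_Y = 9.9
L_X/L_Y = 10^(−0.4 ΔM) = 10^-3.960 = 1.096×10^-4

L_X/L_Y ≈ 1.1×10^-4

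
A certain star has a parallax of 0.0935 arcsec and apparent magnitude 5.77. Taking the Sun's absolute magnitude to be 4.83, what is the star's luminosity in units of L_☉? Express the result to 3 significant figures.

d = 1/p = 1/0.0935″ = 10.70 pc
M = m − 5 log₁₀ d + 5 = 5.77 − 5·1.0292 + 5 = 5.624
M − M_☉ = 5.624 − 4.83 = 0.794
L/L_☉ = 10^(−0.4 × 0.794) = 0.4813

L/L_☉ ≈ 0.481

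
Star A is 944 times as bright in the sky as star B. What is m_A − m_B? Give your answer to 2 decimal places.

m_A − m_B ≈ -7.44

Pogson: Δm = −2.5 log₁₀(ratio) = −2.5 log₁₀(944) = −2.5 × 2.9750 = -7.437
Star A is brighter, so it has the smaller magnitude: the difference is negative.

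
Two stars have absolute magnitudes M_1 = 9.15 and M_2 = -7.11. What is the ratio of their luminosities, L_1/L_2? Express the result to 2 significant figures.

ΔM = M_1 − M_2 = 16.26
L_1/L_2 = 10^(−0.4 ΔM) = 10^-6.504 = 3.133×10^-7

L_1/L_2 ≈ 3.1×10^-7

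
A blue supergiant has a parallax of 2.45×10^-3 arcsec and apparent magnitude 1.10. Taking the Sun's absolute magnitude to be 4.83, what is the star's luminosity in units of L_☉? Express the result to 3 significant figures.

d = 1/p = 1/2.45×10^-3″ = 408.2 pc
M = m − 5 log₁₀ d + 5 = 1.10 − 5·2.6108 + 5 = -6.954
M − M_☉ = -6.954 − 4.83 = -11.784
L/L_☉ = 10^(−0.4 × -11.784) = 51720

L/L_☉ ≈ 51700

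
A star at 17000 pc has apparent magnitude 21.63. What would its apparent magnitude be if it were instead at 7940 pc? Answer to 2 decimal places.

m ≈ 19.98

Flux ∝ 1/d², so Δm = 5 log₁₀(d₂/d₁) = 5 log₁₀(7940/17000) = -1.653
m₂ = m₁ + Δm = 21.63 + (-1.653) = 19.977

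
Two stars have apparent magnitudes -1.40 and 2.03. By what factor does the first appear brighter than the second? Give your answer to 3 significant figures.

Magnitude difference = -3.43
Flux ratio = 10^(−0.4 Δm) = 10^(−0.4 × -3.43) = 10^1.372 = 23.55

23.6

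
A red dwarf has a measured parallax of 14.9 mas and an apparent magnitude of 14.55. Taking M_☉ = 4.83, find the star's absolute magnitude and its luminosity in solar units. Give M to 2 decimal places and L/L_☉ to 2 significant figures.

M ≈ 10.42; L/L_☉ ≈ 5.8×10^-3

d = 1/p = 1000/14.9 mas = 67.11 pc
M = m − 5 log₁₀ d + 5 = 14.55 − 5·1.8268 + 5 = 10.416
M − M_☉ = 10.416 − 4.83 = 5.586
L/L_☉ = 10^(−0.4 × 5.586) = 5.829×10^-3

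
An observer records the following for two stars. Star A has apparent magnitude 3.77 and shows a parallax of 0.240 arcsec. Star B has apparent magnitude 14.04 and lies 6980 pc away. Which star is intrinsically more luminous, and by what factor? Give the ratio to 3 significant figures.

Star B is more luminous, by a factor of 219.

Star A: d = 1/p = 1/0.240″ = 4.167 pc
Star A: M = m − 5 log₁₀ d + 5 = 3.77 − 5·0.6198 + 5 = 5.671
Star B: M = m − 5 log₁₀ d + 5 = 14.04 − 5·3.8439 + 5 = -0.179
ΔM = M_A − M_B = 5.671 − (-0.179) = 5.850; smaller M is more luminous → Star B.
L ratio = 10^(0.4 |ΔM|) = 10^2.340 = 218.8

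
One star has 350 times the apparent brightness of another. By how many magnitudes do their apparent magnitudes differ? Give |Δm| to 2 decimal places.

|Δm| ≈ 6.36

Pogson: Δm = −2.5 log₁₀(ratio) = −2.5 log₁₀(350) = −2.5 × 2.5441 = -6.360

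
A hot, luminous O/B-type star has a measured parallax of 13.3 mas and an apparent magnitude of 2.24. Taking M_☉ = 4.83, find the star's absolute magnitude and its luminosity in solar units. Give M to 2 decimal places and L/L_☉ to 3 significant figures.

d = 1/p = 1000/13.3 mas = 75.19 pc
M = m − 5 log₁₀ d + 5 = 2.24 − 5·1.8761 + 5 = -2.141
M − M_☉ = -2.141 − 4.83 = -6.971
L/L_☉ = 10^(−0.4 × -6.971) = 614.2

M ≈ -2.14; L/L_☉ ≈ 614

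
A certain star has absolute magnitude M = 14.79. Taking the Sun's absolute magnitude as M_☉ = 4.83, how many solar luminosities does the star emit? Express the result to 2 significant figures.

L/L_☉ ≈ 1.0×10^-4

M − M_☉ = 14.79 − 4.83 = 9.960
L/L_☉ = 10^(−0.4 (M − M_☉)) = 10^-3.984 = 1.038×10^-4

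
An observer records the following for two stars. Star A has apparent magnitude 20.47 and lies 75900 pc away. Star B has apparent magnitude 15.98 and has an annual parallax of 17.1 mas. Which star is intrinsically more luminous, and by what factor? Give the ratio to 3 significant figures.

Star A is more luminous, by a factor of 26900.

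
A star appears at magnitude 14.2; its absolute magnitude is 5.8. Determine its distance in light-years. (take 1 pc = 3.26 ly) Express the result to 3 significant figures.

μ = m − M = 8.400
m − M = 5 log₁₀ d − 5
log₁₀ d = (m − M)/5 + 1 = 2.6800
d = 10^2.6800 = 478.6 pc
= 1560 ly

d ≈ 1560 ly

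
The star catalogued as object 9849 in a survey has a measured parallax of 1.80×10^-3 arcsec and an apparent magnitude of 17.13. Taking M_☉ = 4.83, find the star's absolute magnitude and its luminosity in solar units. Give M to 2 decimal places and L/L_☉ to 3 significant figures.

d = 1/p = 1/1.80×10^-3″ = 555.6 pc
M = m − 5 log₁₀ d + 5 = 17.13 − 5·2.7447 + 5 = 8.406
M − M_☉ = 8.406 − 4.83 = 3.576
L/L_☉ = 10^(−0.4 × 3.576) = 0.03711

M ≈ 8.41; L/L_☉ ≈ 0.0371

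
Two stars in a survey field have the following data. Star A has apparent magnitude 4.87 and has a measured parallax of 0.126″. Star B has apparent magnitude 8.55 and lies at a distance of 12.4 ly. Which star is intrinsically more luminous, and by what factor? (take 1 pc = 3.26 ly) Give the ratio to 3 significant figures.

Star A is more luminous, by a factor of 129.

Star A: d = 1/p = 1/0.126″ = 7.937 pc
Star A: M = m − 5 log₁₀ d + 5 = 4.87 − 5·0.8996 + 5 = 5.372
Star B: d = 12.4 ly / 3.26 = 3.804 pc
Star B: M = m − 5 log₁₀ d + 5 = 8.55 − 5·0.5802 + 5 = 10.649
ΔM = M_A − M_B = 5.372 − (10.649) = -5.277; smaller M is more luminous → Star A.
L ratio = 10^(0.4 |ΔM|) = 10^2.111 = 129.1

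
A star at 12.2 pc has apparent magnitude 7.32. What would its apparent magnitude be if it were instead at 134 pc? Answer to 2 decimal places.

Flux ∝ 1/d², so Δm = 5 log₁₀(d₂/d₁) = 5 log₁₀(134/12.2) = 5.204
m₂ = m₁ + Δm = 7.32 + (5.204) = 12.524

m ≈ 12.52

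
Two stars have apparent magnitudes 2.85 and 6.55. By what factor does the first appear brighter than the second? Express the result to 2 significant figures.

30

Δm = 2.85 − (6.55) = -3.70
Flux ratio = 10^(−0.4 Δm) = 10^(−0.4 × -3.70) = 10^1.480 = 30.20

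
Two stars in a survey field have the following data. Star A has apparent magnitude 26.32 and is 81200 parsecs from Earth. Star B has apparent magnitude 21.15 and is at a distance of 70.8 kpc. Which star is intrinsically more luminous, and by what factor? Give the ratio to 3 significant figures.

Star B is more luminous, by a factor of 88.9.

Star A: M = m − 5 log₁₀ d + 5 = 26.32 − 5·4.9096 + 5 = 6.772
Star B: d = 70.8 kpc = 70800 pc
Star B: M = m − 5 log₁₀ d + 5 = 21.15 − 5·4.8500 + 5 = 1.900
ΔM = M_A − M_B = 6.772 − (1.900) = 4.872; smaller M is more luminous → Star B.
L ratio = 10^(0.4 |ΔM|) = 10^1.949 = 88.91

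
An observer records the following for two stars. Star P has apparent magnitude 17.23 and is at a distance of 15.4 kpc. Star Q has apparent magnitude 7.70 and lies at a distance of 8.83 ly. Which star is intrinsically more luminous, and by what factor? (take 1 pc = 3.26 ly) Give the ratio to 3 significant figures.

Star P is more luminous, by a factor of 4980.

Star P: d = 15.4 kpc = 15400 pc
Star P: M = m − 5 log₁₀ d + 5 = 17.23 − 5·4.1875 + 5 = 1.292
Star Q: d = 8.83 ly / 3.26 = 2.709 pc
Star Q: M = m − 5 log₁₀ d + 5 = 7.70 − 5·0.4327 + 5 = 10.536
ΔM = M_P − M_Q = 1.292 − (10.536) = -9.244; smaller M is more luminous → Star P.
L ratio = 10^(0.4 |ΔM|) = 10^3.698 = 4984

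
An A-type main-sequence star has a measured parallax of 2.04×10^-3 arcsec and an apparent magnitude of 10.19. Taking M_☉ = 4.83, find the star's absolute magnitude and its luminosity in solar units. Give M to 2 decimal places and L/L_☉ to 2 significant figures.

d = 1/p = 1/2.04×10^-3″ = 490.2 pc
M = m − 5 log₁₀ d + 5 = 10.19 − 5·2.6904 + 5 = 1.738
M − M_☉ = 1.738 − 4.83 = -3.092
L/L_☉ = 10^(−0.4 × -3.092) = 17.25

M ≈ 1.74; L/L_☉ ≈ 17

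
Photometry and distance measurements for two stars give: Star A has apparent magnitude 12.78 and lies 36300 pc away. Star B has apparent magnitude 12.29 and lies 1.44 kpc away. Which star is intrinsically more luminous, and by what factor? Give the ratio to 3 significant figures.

Star A is more luminous, by a factor of 405.

Star A: M = m − 5 log₁₀ d + 5 = 12.78 − 5·4.5599 + 5 = -5.020
Star B: d = 1.44 kpc = 1440 pc
Star B: M = m − 5 log₁₀ d + 5 = 12.29 − 5·3.1584 + 5 = 1.498
ΔM = M_A − M_B = -5.020 − (1.498) = -6.518; smaller M is more luminous → Star A.
L ratio = 10^(0.4 |ΔM|) = 10^2.607 = 404.7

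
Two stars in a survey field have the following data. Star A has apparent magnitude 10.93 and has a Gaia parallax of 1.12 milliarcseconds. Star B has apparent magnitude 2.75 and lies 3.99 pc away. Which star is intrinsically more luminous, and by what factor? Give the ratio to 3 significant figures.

Star A is more luminous, by a factor of 26.8.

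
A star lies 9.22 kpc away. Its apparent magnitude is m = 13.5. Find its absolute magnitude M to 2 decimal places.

d = 9.22 kpc = 9220 pc
5 log₁₀(d/10 pc) = 5 log₁₀(9220) − 5 = 14.824
M = m − 5 log₁₀(d/10) = 13.5 − 14.824 = -1.324

M ≈ -1.32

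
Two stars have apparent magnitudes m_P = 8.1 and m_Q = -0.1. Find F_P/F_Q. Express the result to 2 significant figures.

Δm = 8.1 − (-0.1) = 8.2
Flux ratio = 10^(−0.4 Δm) = 10^(−0.4 × 8.2) = 10^-3.280 = 5.248×10^-4

F_P/F_Q ≈ 5.2×10^-4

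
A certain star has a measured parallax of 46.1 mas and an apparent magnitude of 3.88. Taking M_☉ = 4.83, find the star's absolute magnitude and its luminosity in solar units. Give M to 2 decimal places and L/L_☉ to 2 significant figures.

M ≈ 2.20; L/L_☉ ≈ 11

d = 1/p = 1000/46.1 mas = 21.69 pc
M = m − 5 log₁₀ d + 5 = 3.88 − 5·1.3363 + 5 = 2.199
M − M_☉ = 2.199 − 4.83 = -2.631
L/L_☉ = 10^(−0.4 × -2.631) = 11.29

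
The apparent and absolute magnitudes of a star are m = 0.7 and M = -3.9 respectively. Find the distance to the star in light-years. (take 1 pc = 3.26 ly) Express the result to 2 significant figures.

Distance modulus: m − M = 0.7 − (-3.9) = 4.600
m − M = 5 log₁₀ d − 5
log₁₀ d = (m − M)/5 + 1 = 1.9200
d = 10^1.9200 = 83.18 pc
= 271.2 ly

d ≈ 270 ly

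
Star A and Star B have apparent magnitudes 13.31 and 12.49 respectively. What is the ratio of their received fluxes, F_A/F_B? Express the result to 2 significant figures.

F_A/F_B ≈ 0.47

Magnitude difference = 0.82
Flux ratio = 10^(−0.4 Δm) = 10^(−0.4 × 0.82) = 10^-0.328 = 0.4699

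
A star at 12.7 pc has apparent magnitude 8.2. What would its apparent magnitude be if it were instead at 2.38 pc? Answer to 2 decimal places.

m ≈ 4.56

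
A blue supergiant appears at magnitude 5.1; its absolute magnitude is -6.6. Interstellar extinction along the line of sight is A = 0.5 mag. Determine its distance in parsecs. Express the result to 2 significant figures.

d ≈ 1700 pc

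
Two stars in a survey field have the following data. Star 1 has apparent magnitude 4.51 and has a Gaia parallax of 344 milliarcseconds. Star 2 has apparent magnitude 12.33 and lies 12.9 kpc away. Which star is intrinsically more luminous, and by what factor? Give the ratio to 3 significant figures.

Star 1: p = 344 mas = 0.344″ → d = 1/p = 2.907 pc
Star 1: M = m − 5 log₁₀ d + 5 = 4.51 − 5·0.4634 + 5 = 7.193
Star 2: d = 12.9 kpc = 12900 pc
Star 2: M = m − 5 log₁₀ d + 5 = 12.33 − 5·4.1106 + 5 = -3.223
ΔM = M_1 − M_2 = 7.193 − (-3.223) = 10.416; smaller M is more luminous → Star 2.
L ratio = 10^(0.4 |ΔM|) = 10^4.166 = 14670

Star 2 is more luminous, by a factor of 14700.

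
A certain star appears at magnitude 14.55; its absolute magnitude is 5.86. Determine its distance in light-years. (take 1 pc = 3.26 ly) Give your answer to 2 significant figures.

Distance modulus: m − M = 14.55 − (5.86) = 8.690
m − M = 5 log₁₀ d − 5
log₁₀ d = (m − M)/5 + 1 = 2.7380
d = 10^2.7380 = 547.0 pc
= 1783 ly

d ≈ 1800 ly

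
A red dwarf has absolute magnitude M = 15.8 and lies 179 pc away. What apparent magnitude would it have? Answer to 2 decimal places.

m ≈ 22.06

m = M + 5 log₁₀ d − 5 = 15.8 + 5·2.2529 − 5 = 22.064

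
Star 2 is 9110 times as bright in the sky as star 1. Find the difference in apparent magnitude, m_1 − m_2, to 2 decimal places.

Pogson: Δm = −2.5 log₁₀(ratio) = −2.5 log₁₀(9110) = −2.5 × 3.9595 = -9.899
Star 2 is brighter so has the smaller magnitude: m_1 − m_2 is positive.

m_1 − m_2 ≈ 9.90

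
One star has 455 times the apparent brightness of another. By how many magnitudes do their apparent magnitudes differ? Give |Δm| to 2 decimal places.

Pogson: Δm = −2.5 log₁₀(ratio) = −2.5 log₁₀(455) = −2.5 × 2.6580 = -6.645

|Δm| ≈ 6.65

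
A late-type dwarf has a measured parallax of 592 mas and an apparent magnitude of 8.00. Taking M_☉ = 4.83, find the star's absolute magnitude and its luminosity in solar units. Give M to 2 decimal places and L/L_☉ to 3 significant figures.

M ≈ 11.86; L/L_☉ ≈ 1.54×10^-3

d = 1/p = 1000/592 mas = 1.689 pc
M = m − 5 log₁₀ d + 5 = 8.00 − 5·0.2277 + 5 = 11.862
M − M_☉ = 11.862 − 4.83 = 7.032
L/L_☉ = 10^(−0.4 × 7.032) = 1.539×10^-3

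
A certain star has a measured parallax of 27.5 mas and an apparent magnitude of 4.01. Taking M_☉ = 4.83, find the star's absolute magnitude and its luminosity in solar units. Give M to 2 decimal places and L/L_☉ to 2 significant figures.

d = 1/p = 1000/27.5 mas = 36.36 pc
M = m − 5 log₁₀ d + 5 = 4.01 − 5·1.5607 + 5 = 1.207
M − M_☉ = 1.207 − 4.83 = -3.623
L/L_☉ = 10^(−0.4 × -3.623) = 28.14

M ≈ 1.21; L/L_☉ ≈ 28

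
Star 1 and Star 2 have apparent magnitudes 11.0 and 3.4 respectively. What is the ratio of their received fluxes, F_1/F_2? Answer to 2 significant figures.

Magnitude difference = 7.6
Flux ratio = 10^(−0.4 Δm) = 10^(−0.4 × 7.6) = 10^-3.040 = 9.120×10^-4

F_1/F_2 ≈ 9.1×10^-4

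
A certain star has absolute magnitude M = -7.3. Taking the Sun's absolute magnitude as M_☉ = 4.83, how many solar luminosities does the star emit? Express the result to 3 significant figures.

L/L_☉ ≈ 71100

M − M_☉ = -7.3 − 4.83 = -12.130
L/L_☉ = 10^(−0.4 (M − M_☉)) = 10^4.852 = 71120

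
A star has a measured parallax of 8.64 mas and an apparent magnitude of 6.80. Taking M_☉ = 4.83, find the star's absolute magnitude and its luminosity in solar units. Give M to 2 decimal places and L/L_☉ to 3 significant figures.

M ≈ 1.48; L/L_☉ ≈ 21.8

d = 1/p = 1000/8.64 mas = 115.7 pc
M = m − 5 log₁₀ d + 5 = 6.80 − 5·2.0635 + 5 = 1.483
M − M_☉ = 1.483 − 4.83 = -3.347
L/L_☉ = 10^(−0.4 × -3.347) = 21.83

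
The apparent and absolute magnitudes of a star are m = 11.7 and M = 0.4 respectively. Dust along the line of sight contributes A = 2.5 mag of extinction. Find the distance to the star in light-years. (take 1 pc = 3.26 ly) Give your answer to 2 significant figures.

m − M = 5 log₁₀(d/10 pc) + A  ⇒  11.7 − (0.4) − 2.5 = 5 log₁₀(d/10)
8.800 = 5 log₁₀(d/10)
log₁₀ d = (m − M − A)/5 + 1 = 2.7600
d = 10^2.7600 = 575.4 pc
= 1876 ly

d ≈ 1900 ly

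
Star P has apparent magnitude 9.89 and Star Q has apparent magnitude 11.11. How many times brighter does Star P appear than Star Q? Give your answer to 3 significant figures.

Magnitude difference = -1.22
Flux ratio = 10^(−0.4 Δm) = 10^(−0.4 × -1.22) = 10^0.488 = 3.076

3.08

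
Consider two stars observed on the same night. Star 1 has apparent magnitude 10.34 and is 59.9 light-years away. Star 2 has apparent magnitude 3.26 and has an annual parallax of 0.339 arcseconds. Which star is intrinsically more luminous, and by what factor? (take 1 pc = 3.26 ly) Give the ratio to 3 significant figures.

Star 2 is more luminous, by a factor of 17.5.

Star 1: d = 59.9 ly / 3.26 = 18.37 pc
Star 1: M = m − 5 log₁₀ d + 5 = 10.34 − 5·1.2642 + 5 = 9.019
Star 2: d = 1/p = 1/0.339″ = 2.950 pc
Star 2: M = m − 5 log₁₀ d + 5 = 3.26 − 5·0.4698 + 5 = 5.911
ΔM = M_1 − M_2 = 9.019 − (5.911) = 3.108; smaller M is more luminous → Star 2.
L ratio = 10^(0.4 |ΔM|) = 10^1.243 = 17.51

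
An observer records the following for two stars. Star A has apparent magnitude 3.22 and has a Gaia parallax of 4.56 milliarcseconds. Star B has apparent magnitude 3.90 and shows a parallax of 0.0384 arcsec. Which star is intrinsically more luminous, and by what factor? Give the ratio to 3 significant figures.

Star A: p = 4.56 mas = 4.56×10^-3″ → d = 1/p = 219.3 pc
Star A: M = m − 5 log₁₀ d + 5 = 3.22 − 5·2.3410 + 5 = -3.485
Star B: d = 1/p = 1/0.0384″ = 26.04 pc
Star B: M = m − 5 log₁₀ d + 5 = 3.90 − 5·1.4157 + 5 = 1.822
ΔM = M_A − M_B = -3.485 − (1.822) = -5.307; smaller M is more luminous → Star A.
L ratio = 10^(0.4 |ΔM|) = 10^2.123 = 132.7

Star A is more luminous, by a factor of 133.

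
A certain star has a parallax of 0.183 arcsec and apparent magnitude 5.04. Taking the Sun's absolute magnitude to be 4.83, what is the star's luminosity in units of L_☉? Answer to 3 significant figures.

L/L_☉ ≈ 0.246

d = 1/p = 1/0.183″ = 5.464 pc
M = m − 5 log₁₀ d + 5 = 5.04 − 5·0.7375 + 5 = 6.352
M − M_☉ = 6.352 − 4.83 = 1.522
L/L_☉ = 10^(−0.4 × 1.522) = 0.2461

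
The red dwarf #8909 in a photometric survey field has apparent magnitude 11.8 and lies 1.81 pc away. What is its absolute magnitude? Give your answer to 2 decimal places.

M ≈ 15.51

5 log₁₀(d/10 pc) = 5 log₁₀(1.810) − 5 = -3.712
M = m − 5 log₁₀(d/10) = 11.8 + 3.712 = 15.512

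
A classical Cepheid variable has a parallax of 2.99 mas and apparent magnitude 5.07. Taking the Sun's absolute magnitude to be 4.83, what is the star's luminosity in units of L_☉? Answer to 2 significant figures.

d = 1/p = 1000/2.99 mas = 334.4 pc
M = m − 5 log₁₀ d + 5 = 5.07 − 5·2.5243 + 5 = -2.552
M − M_☉ = -2.552 − 4.83 = -7.382
L/L_☉ = 10^(−0.4 × -7.382) = 896.7

L/L_☉ ≈ 900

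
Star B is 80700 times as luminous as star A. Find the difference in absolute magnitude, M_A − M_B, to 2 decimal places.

M_A − M_B ≈ 12.27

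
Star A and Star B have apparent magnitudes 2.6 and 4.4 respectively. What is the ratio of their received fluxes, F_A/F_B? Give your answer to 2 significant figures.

F_A/F_B ≈ 5.2

Magnitude difference = -1.8
Flux ratio = 10^(−0.4 Δm) = 10^(−0.4 × -1.8) = 10^0.720 = 5.248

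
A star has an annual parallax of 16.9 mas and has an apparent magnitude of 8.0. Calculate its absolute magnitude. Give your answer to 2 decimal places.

M ≈ 4.14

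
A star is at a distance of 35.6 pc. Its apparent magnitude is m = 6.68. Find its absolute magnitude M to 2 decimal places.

M ≈ 3.92

5 log₁₀(d/10 pc) = 5 log₁₀(35.60) − 5 = 2.757
M = m − 5 log₁₀(d/10) = 6.68 − 2.757 = 3.923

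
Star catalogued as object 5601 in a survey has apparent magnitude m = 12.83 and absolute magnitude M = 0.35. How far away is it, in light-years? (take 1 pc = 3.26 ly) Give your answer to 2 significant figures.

μ = m − M = 12.480
m − M = 5 log₁₀ d − 5
log₁₀ d = (m − M)/5 + 1 = 3.4960
d = 10^3.4960 = 3133 pc
= 10210 ly

d ≈ 10000 ly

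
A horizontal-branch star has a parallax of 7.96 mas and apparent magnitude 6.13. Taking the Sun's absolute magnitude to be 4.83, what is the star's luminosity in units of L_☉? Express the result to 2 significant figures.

L/L_☉ ≈ 48

d = 1/p = 1000/7.96 mas = 125.6 pc
M = m − 5 log₁₀ d + 5 = 6.13 − 5·2.0991 + 5 = 0.635
M − M_☉ = 0.635 − 4.83 = -4.195
L/L_☉ = 10^(−0.4 × -4.195) = 47.66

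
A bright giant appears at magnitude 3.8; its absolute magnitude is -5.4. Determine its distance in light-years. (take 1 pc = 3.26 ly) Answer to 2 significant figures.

μ = m − M = 9.200
m − M = 5 log₁₀ d − 5
log₁₀ d = (m − M)/5 + 1 = 2.8400
d = 10^2.8400 = 691.8 pc
= 2255 ly

d ≈ 2300 ly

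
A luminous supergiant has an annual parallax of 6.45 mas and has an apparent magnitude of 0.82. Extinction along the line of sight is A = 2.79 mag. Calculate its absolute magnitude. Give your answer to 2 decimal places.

p = 6.45 mas = 6.45×10^-3″ → d = 1/p = 155.0 pc
5 log₁₀(d/10 pc) = 5 log₁₀(155.0) − 5 = 5.952
M = m − 5 log₁₀(d/10) − A = 0.82 − 5.952 − 2.79 = -7.922

M ≈ -7.92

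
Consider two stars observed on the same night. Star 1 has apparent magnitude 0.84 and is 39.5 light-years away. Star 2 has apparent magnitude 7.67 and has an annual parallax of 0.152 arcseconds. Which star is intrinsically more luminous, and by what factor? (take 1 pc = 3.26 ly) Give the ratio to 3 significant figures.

Star 1 is more luminous, by a factor of 1830.

Star 1: d = 39.5 ly / 3.26 = 12.12 pc
Star 1: M = m − 5 log₁₀ d + 5 = 0.84 − 5·1.0834 + 5 = 0.423
Star 2: d = 1/p = 1/0.152″ = 6.579 pc
Star 2: M = m − 5 log₁₀ d + 5 = 7.67 − 5·0.8182 + 5 = 8.579
ΔM = M_1 − M_2 = 0.423 − (8.579) = -8.156; smaller M is more luminous → Star 1.
L ratio = 10^(0.4 |ΔM|) = 10^3.262 = 1830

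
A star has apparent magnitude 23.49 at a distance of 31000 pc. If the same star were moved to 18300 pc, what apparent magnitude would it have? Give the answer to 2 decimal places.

m ≈ 22.35

Flux ∝ 1/d², so Δm = 5 log₁₀(d₂/d₁) = 5 log₁₀(18300/31000) = -1.145
m₂ = m₁ + Δm = 23.49 + (-1.145) = 22.345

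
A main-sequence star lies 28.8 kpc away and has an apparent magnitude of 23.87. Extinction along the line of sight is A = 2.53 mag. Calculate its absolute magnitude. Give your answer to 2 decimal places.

d = 28.8 kpc = 28800 pc
5 log₁₀(d/10 pc) = 5 log₁₀(28800) − 5 = 17.297
M = m − 5 log₁₀(d/10) − A = 23.87 − 17.297 − 2.53 = 4.043

M ≈ 4.04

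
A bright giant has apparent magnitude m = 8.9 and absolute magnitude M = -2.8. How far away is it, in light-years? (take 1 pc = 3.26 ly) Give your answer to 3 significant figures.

d ≈ 7130 ly

μ = m − M = 11.700
m − M = 5 log₁₀ d − 5
log₁₀ d = (m − M)/5 + 1 = 3.3400
d = 10^3.3400 = 2188 pc
= 7132 ly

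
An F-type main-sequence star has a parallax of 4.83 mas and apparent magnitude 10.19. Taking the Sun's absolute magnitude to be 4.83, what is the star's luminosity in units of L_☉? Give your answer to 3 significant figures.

L/L_☉ ≈ 3.08

d = 1/p = 1000/4.83 mas = 207.0 pc
M = m − 5 log₁₀ d + 5 = 10.19 − 5·2.3161 + 5 = 3.610
M − M_☉ = 3.610 − 4.83 = -1.220
L/L_☉ = 10^(−0.4 × -1.220) = 3.077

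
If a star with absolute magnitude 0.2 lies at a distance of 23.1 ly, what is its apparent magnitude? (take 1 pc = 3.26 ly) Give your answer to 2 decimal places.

m ≈ -0.55

d = 23.1 ly / 3.26 = 7.086 pc
m = M + 5 log₁₀ d − 5 = 0.2 + 5·0.8504 − 5 = -0.548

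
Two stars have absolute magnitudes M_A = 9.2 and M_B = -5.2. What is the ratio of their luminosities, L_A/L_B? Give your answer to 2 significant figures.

ΔM = M_A − M_B = 14.4
L_A/L_B = 10^(−0.4 ΔM) = 10^-5.760 = 1.738×10^-6

L_A/L_B ≈ 1.7×10^-6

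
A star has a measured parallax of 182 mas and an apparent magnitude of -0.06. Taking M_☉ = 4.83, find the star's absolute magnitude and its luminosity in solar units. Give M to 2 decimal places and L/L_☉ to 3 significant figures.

d = 1/p = 1000/182 mas = 5.495 pc
M = m − 5 log₁₀ d + 5 = -0.06 − 5·0.7399 + 5 = 1.240
M − M_☉ = 1.240 − 4.83 = -3.590
L/L_☉ = 10^(−0.4 × -3.590) = 27.28

M ≈ 1.24; L/L_☉ ≈ 27.3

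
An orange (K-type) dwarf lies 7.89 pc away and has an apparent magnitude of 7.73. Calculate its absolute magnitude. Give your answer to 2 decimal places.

M ≈ 8.24

5 log₁₀(d/10 pc) = 5 log₁₀(7.890) − 5 = -0.515
M = m − 5 log₁₀(d/10) = 7.73 + 0.515 = 8.245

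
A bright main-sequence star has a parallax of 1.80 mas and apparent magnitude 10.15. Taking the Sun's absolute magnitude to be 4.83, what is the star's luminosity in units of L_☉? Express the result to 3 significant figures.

L/L_☉ ≈ 23.0

d = 1/p = 1000/1.80 mas = 555.6 pc
M = m − 5 log₁₀ d + 5 = 10.15 − 5·2.7447 + 5 = 1.426
M − M_☉ = 1.426 − 4.83 = -3.404
L/L_☉ = 10^(−0.4 × -3.404) = 22.99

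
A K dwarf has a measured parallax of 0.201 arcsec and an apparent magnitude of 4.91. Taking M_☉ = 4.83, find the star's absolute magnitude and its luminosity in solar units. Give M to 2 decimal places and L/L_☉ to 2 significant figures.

d = 1/p = 1/0.201″ = 4.975 pc
M = m − 5 log₁₀ d + 5 = 4.91 − 5·0.6968 + 5 = 6.426
M − M_☉ = 6.426 − 4.83 = 1.596
L/L_☉ = 10^(−0.4 × 1.596) = 0.2299

M ≈ 6.43; L/L_☉ ≈ 0.23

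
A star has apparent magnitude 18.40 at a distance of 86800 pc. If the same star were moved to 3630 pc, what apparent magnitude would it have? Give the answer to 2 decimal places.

m ≈ 11.51

Flux ∝ 1/d², so Δm = 5 log₁₀(d₂/d₁) = 5 log₁₀(3630/86800) = -6.893
m₂ = m₁ + Δm = 18.40 + (-6.893) = 11.507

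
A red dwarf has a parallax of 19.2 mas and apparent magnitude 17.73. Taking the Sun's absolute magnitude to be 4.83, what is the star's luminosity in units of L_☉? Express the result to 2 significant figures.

L/L_☉ ≈ 1.9×10^-4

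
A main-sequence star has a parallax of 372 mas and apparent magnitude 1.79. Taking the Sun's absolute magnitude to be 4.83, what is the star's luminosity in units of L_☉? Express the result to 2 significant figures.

L/L_☉ ≈ 1.2

d = 1/p = 1000/372 mas = 2.688 pc
M = m − 5 log₁₀ d + 5 = 1.79 − 5·0.4295 + 5 = 4.643
M − M_☉ = 4.643 − 4.83 = -0.187
L/L_☉ = 10^(−0.4 × -0.187) = 1.188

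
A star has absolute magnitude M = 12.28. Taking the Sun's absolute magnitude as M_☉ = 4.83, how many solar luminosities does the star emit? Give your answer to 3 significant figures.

M − M_☉ = 12.28 − 4.83 = 7.450
L/L_☉ = 10^(−0.4 (M − M_☉)) = 10^-2.980 = 1.047×10^-3

L/L_☉ ≈ 1.05×10^-3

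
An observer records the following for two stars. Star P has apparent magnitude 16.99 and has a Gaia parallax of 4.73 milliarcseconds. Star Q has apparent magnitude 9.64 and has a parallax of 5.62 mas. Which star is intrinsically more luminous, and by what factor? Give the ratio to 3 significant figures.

Star Q is more luminous, by a factor of 617.

Star P: p = 4.73 mas = 4.73×10^-3″ → d = 1/p = 211.4 pc
Star P: M = m − 5 log₁₀ d + 5 = 16.99 − 5·2.3251 + 5 = 10.364
Star Q: p = 5.62 mas = 5.62×10^-3″ → d = 1/p = 177.9 pc
Star Q: M = m − 5 log₁₀ d + 5 = 9.64 − 5·2.2503 + 5 = 3.389
ΔM = M_P − M_Q = 10.364 − (3.389) = 6.976; smaller M is more luminous → Star Q.
L ratio = 10^(0.4 |ΔM|) = 10^2.790 = 616.9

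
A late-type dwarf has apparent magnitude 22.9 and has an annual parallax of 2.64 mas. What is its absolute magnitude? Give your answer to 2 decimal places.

p = 2.64 mas = 2.64×10^-3″ → d = 1/p = 378.8 pc
5 log₁₀(d/10 pc) = 5 log₁₀(378.8) − 5 = 7.892
M = m − 5 log₁₀(d/10) = 22.9 − 7.892 = 15.008

M ≈ 15.01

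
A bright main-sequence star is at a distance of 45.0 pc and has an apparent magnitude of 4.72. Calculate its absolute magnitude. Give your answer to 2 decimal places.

5 log₁₀(d/10 pc) = 5 log₁₀(45.00) − 5 = 3.266
M = m − 5 log₁₀(d/10) = 4.72 − 3.266 = 1.454

M ≈ 1.45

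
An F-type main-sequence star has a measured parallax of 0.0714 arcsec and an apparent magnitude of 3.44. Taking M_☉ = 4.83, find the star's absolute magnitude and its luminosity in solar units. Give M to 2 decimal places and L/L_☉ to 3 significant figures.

M ≈ 2.71; L/L_☉ ≈ 7.06

d = 1/p = 1/0.0714″ = 14.01 pc
M = m − 5 log₁₀ d + 5 = 3.44 − 5·1.1463 + 5 = 2.708
M − M_☉ = 2.708 − 4.83 = -2.122
L/L_☉ = 10^(−0.4 × -2.122) = 7.057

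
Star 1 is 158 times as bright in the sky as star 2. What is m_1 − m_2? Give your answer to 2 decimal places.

m_1 − m_2 ≈ -5.50

Pogson: Δm = −2.5 log₁₀(ratio) = −2.5 log₁₀(158) = −2.5 × 2.1987 = -5.497
Star 1 is brighter, so it has the smaller magnitude: the difference is negative.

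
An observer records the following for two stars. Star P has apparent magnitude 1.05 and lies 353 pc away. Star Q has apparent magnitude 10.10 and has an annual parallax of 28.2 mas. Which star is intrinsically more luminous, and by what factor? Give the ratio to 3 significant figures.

Star P is more luminous, by a factor of 413000.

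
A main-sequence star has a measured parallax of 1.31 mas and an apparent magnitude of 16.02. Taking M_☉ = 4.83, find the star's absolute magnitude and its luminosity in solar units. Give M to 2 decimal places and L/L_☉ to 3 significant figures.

d = 1/p = 1000/1.31 mas = 763.4 pc
M = m − 5 log₁₀ d + 5 = 16.02 − 5·2.8827 + 5 = 6.606
M − M_☉ = 6.606 − 4.83 = 1.776
L/L_☉ = 10^(−0.4 × 1.776) = 0.1947

M ≈ 6.61; L/L_☉ ≈ 0.195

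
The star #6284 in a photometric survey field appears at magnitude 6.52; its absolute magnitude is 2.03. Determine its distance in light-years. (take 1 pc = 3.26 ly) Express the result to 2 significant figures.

μ = m − M = 4.490
m − M = 5 log₁₀ d − 5
log₁₀ d = (m − M)/5 + 1 = 1.8980
d = 10^1.8980 = 79.07 pc
= 257.8 ly

d ≈ 260 ly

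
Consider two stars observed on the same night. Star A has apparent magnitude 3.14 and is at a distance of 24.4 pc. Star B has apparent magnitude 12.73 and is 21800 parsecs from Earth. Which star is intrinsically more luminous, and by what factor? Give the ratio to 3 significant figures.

Star A: M = m − 5 log₁₀ d + 5 = 3.14 − 5·1.3874 + 5 = 1.203
Star B: M = m − 5 log₁₀ d + 5 = 12.73 − 5·4.3385 + 5 = -3.962
ΔM = M_A − M_B = 1.203 − (-3.962) = 5.165; smaller M is more luminous → Star B.
L ratio = 10^(0.4 |ΔM|) = 10^2.066 = 116.4

Star B is more luminous, by a factor of 116.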